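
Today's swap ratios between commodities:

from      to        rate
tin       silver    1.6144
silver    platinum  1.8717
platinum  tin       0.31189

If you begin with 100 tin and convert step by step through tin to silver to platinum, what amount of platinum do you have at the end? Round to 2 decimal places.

100 tin × 1.6144 = 161.44 silver
161.44 silver × 1.8717 = 302.167248 platinum

302.17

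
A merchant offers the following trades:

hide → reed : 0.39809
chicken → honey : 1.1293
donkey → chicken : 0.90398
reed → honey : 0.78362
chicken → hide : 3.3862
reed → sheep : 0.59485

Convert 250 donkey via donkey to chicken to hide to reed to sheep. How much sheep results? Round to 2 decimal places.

181.22

250 donkey × 0.90398 = 225.995 chicken
225.995 chicken × 3.3862 = 765.264269 hide
765.264269 hide × 0.39809 = 304.64405284621 reed
304.64405284621 reed × 0.59485 = 181.2175148355680185 sheep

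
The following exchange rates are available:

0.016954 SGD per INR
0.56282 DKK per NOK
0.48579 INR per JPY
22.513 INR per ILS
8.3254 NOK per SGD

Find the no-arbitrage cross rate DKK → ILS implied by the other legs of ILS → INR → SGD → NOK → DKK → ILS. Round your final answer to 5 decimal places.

0.55914

Known legs of the cycle: 22.513 × 0.016954 × 8.3254 × 0.56282 = 1.788463909535234456
For no arbitrage the full-cycle product must be 1, so the missing rate is 1 / 1.788463909535234456 ≈ 0.5591390.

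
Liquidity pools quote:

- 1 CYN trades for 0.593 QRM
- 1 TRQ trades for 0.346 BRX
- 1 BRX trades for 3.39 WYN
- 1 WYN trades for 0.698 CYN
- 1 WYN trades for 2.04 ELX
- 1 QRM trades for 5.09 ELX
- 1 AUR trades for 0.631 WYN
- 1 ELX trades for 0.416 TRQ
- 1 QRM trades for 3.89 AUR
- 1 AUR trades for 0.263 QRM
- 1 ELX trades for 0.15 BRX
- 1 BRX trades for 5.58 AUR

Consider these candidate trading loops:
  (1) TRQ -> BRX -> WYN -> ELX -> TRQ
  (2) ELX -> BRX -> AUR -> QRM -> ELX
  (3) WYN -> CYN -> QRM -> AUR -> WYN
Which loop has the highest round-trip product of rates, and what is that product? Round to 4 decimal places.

1.1205

(1) 0.346 × 3.39 × 2.04 × 0.416 = 0.99540
(2) 0.15 × 5.58 × 0.263 × 5.09 = 1.12047
(3) 0.698 × 0.593 × 3.89 × 0.631 = 1.01599
Highest is cycle (2) at 1.1205 (>1, arbitrage).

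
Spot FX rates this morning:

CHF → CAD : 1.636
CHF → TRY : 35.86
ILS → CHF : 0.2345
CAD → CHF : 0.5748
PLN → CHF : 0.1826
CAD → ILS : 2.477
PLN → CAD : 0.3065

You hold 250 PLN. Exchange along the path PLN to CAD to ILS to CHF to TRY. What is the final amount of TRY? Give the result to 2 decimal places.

250 PLN × 0.3065 = 76.625 CAD
76.625 CAD × 2.477 = 189.800125 ILS
189.800125 ILS × 0.2345 = 44.5081293125 CHF
44.5081293125 CHF × 35.86 = 1596.06151714625 TRY

1596.06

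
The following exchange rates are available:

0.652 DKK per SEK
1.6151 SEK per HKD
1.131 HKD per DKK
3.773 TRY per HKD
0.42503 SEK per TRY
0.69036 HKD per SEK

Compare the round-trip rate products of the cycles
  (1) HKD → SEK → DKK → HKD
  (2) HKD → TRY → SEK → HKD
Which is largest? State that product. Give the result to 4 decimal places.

1.1910

(1) 1.6151 × 0.652 × 1.131 = 1.19099
(2) 3.773 × 0.42503 × 0.69036 = 1.10709
Highest is cycle (1) at 1.1910 (>1, arbitrage).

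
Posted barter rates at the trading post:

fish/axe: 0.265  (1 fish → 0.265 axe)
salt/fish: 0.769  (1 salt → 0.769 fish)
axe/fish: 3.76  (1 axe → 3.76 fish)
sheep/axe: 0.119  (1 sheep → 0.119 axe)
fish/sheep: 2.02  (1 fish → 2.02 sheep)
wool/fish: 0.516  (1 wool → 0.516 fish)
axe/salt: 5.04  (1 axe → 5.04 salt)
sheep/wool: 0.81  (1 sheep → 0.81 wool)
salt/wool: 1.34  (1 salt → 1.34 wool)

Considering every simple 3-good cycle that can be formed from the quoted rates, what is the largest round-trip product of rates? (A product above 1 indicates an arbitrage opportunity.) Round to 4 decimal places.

fish→axe→salt→fish: 0.265 × 5.04 × 0.769 = 1.02708
sheep→axe→fish→sheep: 0.119 × 3.76 × 2.02 = 0.90383
sheep→wool→fish→sheep: 0.81 × 0.516 × 2.02 = 0.84428
Maximum is fish→axe→salt→fish at 1.0271; arbitrage exists.

1.0271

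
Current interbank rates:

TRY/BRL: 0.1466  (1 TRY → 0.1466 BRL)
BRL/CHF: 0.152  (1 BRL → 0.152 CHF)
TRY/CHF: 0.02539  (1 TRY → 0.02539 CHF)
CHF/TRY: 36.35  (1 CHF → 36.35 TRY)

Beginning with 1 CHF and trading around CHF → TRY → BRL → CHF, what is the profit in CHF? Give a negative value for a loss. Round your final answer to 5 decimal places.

1 CHF × 36.35 = 36.35 TRY
36.35 TRY × 0.1466 = 5.32891 BRL
5.32891 BRL × 0.152 = 0.80999432 CHF
Net change: 0.80999432 − 1 = -0.19000568 CHF

-0.19001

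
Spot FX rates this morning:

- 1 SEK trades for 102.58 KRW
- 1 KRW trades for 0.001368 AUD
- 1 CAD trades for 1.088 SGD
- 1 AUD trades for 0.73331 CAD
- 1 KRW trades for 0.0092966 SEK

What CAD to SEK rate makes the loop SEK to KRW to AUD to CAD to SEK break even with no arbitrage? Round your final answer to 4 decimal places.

9.7177

Known legs of the cycle: 102.58 × 0.001368 × 0.73331 = 0.1029049816464
For no arbitrage the full-cycle product must be 1, so the missing rate is 1 / 0.1029049816464 ≈ 9.717703.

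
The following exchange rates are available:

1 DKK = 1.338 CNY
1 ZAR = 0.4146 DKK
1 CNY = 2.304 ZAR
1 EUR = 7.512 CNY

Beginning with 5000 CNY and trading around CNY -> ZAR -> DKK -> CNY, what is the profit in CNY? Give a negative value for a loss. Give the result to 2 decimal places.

1390.54

5000 CNY × 2.304 = 11520 ZAR
11520 ZAR × 0.4146 = 4776.192 DKK
4776.192 DKK × 1.338 = 6390.544896 CNY
Net change: 6390.544896 − 5000 = 1390.544896 CNY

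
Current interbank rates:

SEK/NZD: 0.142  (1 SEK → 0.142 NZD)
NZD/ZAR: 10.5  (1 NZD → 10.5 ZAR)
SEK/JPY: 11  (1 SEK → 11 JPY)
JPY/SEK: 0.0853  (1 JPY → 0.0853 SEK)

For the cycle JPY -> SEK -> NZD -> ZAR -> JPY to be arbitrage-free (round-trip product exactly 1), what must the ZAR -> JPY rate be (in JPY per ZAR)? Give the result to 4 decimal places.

7.8627

Known legs of the cycle: 0.0853 × 0.142 × 10.5 = 0.1271823
For no arbitrage the full-cycle product must be 1, so the missing rate is 1 / 0.1271823 ≈ 7.862729.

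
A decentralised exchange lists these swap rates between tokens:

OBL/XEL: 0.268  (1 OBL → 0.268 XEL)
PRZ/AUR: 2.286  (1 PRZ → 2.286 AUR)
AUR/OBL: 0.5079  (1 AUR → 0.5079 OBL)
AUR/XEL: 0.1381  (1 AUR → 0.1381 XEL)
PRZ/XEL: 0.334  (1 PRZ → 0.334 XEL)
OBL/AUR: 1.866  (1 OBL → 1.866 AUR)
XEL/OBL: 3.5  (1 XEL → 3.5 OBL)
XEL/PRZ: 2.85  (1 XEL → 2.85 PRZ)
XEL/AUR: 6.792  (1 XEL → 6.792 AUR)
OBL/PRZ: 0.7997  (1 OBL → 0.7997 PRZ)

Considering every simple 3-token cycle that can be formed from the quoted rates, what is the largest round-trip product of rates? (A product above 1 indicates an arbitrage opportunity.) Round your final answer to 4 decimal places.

PRZ→XEL→OBL→PRZ: 0.334 × 3.5 × 0.7997 = 0.93485
AUR→OBL→PRZ→AUR: 0.5079 × 0.7997 × 2.286 = 0.92850
AUR→OBL→XEL→AUR: 0.5079 × 0.268 × 6.792 = 0.92451
AUR→XEL→OBL→AUR: 0.1381 × 3.5 × 1.866 = 0.90193
AUR→XEL→PRZ→AUR: 0.1381 × 2.85 × 2.286 = 0.89974
Maximum is PRZ→XEL→OBL→PRZ at 0.9348; no arbitrage — every cycle loses value.

0.9348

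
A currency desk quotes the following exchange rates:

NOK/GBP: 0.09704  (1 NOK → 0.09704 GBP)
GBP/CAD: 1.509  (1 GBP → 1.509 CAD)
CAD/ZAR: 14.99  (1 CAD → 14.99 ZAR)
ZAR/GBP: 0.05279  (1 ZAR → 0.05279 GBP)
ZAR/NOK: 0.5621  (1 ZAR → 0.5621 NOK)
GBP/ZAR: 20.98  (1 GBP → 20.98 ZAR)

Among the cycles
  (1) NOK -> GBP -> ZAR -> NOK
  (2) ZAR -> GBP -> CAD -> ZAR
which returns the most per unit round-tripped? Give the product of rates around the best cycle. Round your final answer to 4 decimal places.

(1) 0.09704 × 20.98 × 0.5621 = 1.14438
(2) 0.05279 × 1.509 × 14.99 = 1.19411
Highest is cycle (2) at 1.1941 (>1, arbitrage).

1.1941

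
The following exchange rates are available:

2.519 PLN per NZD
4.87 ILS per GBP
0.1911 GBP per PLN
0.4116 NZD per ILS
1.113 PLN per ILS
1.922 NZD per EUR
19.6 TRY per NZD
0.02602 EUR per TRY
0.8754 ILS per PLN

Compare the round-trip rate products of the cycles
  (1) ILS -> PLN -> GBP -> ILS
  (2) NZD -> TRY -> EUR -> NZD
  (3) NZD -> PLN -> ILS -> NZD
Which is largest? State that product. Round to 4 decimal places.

(1) 1.113 × 0.1911 × 4.87 = 1.03582
(2) 19.6 × 0.02602 × 1.922 = 0.98020
(3) 2.519 × 0.8754 × 0.4116 = 0.90763
Highest is cycle (1) at 1.0358 (>1, arbitrage).

1.0358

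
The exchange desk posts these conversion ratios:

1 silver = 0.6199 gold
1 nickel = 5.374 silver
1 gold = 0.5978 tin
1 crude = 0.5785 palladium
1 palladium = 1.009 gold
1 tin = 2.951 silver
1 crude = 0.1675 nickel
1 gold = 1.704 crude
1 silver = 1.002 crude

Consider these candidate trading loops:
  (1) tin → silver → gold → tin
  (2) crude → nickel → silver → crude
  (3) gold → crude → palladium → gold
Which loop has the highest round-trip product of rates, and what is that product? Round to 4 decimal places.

(1) 2.951 × 0.6199 × 0.5978 = 1.09357
(2) 0.1675 × 5.374 × 1.002 = 0.90195
(3) 1.704 × 0.5785 × 1.009 = 0.99464
Highest is cycle (1) at 1.0936 (>1, arbitrage).

1.0936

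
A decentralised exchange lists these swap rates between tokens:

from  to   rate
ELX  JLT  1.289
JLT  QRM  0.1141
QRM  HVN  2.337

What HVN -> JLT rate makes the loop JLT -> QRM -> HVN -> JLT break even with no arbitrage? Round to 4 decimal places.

3.7502

Known legs of the cycle: 0.1141 × 2.337 = 0.2666517
For no arbitrage the full-cycle product must be 1, so the missing rate is 1 / 0.2666517 ≈ 3.750210.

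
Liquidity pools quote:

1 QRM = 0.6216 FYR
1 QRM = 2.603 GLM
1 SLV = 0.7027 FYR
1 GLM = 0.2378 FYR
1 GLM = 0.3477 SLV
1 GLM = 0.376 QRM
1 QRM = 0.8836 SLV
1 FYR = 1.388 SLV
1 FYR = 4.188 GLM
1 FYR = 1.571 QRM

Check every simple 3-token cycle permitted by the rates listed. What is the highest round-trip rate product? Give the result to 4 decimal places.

FYR→GLM→SLV→FYR: 4.188 × 0.3477 × 0.7027 = 1.02325
FYR→GLM→QRM→FYR: 4.188 × 0.376 × 0.6216 = 0.97883
FYR→QRM→SLV→FYR: 1.571 × 0.8836 × 0.7027 = 0.97544
FYR→QRM→GLM→FYR: 1.571 × 2.603 × 0.2378 = 0.97244
Maximum is FYR→GLM→SLV→FYR at 1.0232; arbitrage exists.

1.0232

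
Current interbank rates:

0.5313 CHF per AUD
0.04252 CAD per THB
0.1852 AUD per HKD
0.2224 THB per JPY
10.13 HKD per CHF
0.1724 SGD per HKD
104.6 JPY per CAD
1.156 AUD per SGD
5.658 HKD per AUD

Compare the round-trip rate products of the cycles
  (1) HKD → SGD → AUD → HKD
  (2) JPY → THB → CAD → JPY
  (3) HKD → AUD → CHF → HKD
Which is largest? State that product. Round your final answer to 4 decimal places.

(1) 0.1724 × 1.156 × 5.658 = 1.12761
(2) 0.2224 × 0.04252 × 104.6 = 0.98914
(3) 0.1852 × 0.5313 × 10.13 = 0.99676
Highest is cycle (1) at 1.1276 (>1, arbitrage).

1.1276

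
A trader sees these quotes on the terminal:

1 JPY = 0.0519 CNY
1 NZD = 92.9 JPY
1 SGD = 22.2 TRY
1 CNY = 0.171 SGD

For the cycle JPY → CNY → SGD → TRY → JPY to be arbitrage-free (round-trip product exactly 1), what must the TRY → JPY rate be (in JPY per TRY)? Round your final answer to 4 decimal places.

Known legs of the cycle: 0.0519 × 0.171 × 22.2 = 0.19702278
For no arbitrage the full-cycle product must be 1, so the missing rate is 1 / 0.19702278 ≈ 5.075555.

5.0756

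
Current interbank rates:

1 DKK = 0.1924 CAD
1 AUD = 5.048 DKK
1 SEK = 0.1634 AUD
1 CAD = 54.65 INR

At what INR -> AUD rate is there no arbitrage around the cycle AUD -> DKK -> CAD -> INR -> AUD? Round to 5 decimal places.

0.01884

Known legs of the cycle: 5.048 × 0.1924 × 54.65 = 53.07800368
For no arbitrage the full-cycle product must be 1, so the missing rate is 1 / 53.07800368 ≈ 0.0188402.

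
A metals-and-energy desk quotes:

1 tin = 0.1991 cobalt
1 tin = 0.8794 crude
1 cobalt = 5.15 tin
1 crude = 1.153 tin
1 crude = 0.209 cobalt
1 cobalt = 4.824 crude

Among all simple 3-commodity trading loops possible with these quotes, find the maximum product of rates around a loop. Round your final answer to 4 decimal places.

tin→cobalt→crude→tin: 0.1991 × 4.824 × 1.153 = 1.10741
tin→crude→cobalt→tin: 0.8794 × 0.209 × 5.15 = 0.94654
Maximum is tin→cobalt→crude→tin at 1.1074; arbitrage exists.

1.1074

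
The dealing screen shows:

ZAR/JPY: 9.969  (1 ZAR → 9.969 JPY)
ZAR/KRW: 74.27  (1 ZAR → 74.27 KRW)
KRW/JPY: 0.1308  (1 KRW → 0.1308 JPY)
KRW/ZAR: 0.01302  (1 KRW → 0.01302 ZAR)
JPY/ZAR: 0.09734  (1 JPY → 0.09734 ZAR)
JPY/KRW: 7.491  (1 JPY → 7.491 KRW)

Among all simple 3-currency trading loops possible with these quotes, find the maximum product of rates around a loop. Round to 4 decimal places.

0.9723

KRW→ZAR→JPY→KRW: 0.01302 × 9.969 × 7.491 = 0.97230
KRW→JPY→ZAR→KRW: 0.1308 × 0.09734 × 74.27 = 0.94561
Maximum is KRW→ZAR→JPY→KRW at 0.9723; no arbitrage — every cycle loses value.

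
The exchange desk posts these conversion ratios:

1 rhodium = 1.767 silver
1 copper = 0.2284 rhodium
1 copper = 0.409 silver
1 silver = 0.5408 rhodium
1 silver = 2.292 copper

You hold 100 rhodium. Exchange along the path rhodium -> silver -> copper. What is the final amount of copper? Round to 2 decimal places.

100 rhodium × 1.767 = 176.7 silver
176.7 silver × 2.292 = 404.9964 copper

405.00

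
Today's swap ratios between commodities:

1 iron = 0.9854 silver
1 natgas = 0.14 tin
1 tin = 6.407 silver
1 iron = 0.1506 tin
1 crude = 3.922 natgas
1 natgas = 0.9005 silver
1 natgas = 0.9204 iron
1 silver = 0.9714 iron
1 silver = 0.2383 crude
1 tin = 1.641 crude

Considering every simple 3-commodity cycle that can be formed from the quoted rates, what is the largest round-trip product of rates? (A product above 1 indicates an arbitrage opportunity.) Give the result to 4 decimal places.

0.9373

tin→silver→iron→tin: 6.407 × 0.9714 × 0.1506 = 0.93730
tin→crude→natgas→tin: 1.641 × 3.922 × 0.14 = 0.90104
crude→natgas→silver→crude: 3.922 × 0.9005 × 0.2383 = 0.84162
Maximum is tin→silver→iron→tin at 0.9373; no arbitrage — every cycle loses value.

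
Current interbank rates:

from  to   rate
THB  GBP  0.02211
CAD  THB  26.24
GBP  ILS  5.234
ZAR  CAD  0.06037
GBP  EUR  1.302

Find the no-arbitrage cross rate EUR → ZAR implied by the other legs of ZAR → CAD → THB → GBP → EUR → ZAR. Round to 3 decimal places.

Known legs of the cycle: 0.06037 × 26.24 × 0.02211 × 1.302 = 0.045602088529536
For no arbitrage the full-cycle product must be 1, so the missing rate is 1 / 0.045602088529536 ≈ 21.92882.

21.929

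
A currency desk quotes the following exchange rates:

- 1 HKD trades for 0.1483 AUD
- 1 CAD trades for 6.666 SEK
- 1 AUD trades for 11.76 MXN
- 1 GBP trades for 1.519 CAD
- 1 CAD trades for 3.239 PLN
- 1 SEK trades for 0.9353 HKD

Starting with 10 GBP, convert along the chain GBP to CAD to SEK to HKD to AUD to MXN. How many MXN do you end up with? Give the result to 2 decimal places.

165.17

10 GBP × 1.519 = 15.19 CAD
15.19 CAD × 6.666 = 101.25654 SEK
101.25654 SEK × 0.9353 = 94.705241862 HKD
94.705241862 HKD × 0.1483 = 14.0447873681346 AUD
14.0447873681346 AUD × 11.76 = 165.166699449262896 MXN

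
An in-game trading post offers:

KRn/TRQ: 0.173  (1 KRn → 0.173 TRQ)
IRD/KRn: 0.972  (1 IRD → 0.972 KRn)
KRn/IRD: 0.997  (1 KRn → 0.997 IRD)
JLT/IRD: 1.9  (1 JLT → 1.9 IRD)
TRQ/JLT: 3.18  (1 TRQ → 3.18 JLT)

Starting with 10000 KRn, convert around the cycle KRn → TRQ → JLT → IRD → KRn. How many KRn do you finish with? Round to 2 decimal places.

10159.99

10000 KRn × 0.173 = 1730 TRQ
1730 TRQ × 3.18 = 5501.4 JLT
5501.4 JLT × 1.9 = 10452.66 IRD
10452.66 IRD × 0.972 = 10159.98552 KRn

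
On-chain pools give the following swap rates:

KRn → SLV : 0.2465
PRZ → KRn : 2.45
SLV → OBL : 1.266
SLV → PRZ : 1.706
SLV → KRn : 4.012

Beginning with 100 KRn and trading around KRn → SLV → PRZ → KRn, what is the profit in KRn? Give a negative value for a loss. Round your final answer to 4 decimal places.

100 KRn × 0.2465 = 24.65 SLV
24.65 SLV × 1.706 = 42.0529 PRZ
42.0529 PRZ × 2.45 = 103.029605 KRn
Net change: 103.029605 − 100 = 3.029605 KRn

3.0296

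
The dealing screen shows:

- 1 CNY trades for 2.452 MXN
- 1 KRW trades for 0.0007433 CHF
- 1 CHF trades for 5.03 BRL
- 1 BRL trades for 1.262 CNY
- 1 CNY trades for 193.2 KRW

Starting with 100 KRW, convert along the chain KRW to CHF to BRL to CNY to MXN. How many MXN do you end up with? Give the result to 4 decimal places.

100 KRW × 0.0007433 = 0.07433 CHF
0.07433 CHF × 5.03 = 0.3738799 BRL
0.3738799 BRL × 1.262 = 0.4718364338 CNY
0.4718364338 CNY × 2.452 = 1.1569429356776 MXN

1.1569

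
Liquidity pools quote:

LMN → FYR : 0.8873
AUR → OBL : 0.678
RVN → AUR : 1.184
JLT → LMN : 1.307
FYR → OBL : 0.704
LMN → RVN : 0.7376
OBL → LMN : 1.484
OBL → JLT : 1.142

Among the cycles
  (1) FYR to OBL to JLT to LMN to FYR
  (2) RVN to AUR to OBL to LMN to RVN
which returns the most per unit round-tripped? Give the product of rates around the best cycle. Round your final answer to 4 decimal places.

0.9324

(1) 0.704 × 1.142 × 1.307 × 0.8873 = 0.93236
(2) 1.184 × 0.678 × 1.484 × 0.7376 = 0.87869
Highest is cycle (1) at 0.9324 (≤1, no arbitrage).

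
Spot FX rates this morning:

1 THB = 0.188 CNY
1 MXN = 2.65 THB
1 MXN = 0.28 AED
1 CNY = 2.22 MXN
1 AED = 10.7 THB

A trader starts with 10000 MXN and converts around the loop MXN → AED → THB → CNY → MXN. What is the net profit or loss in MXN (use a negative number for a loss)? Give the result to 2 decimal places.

10000 MXN × 0.28 = 2800 AED
2800 AED × 10.7 = 29960 THB
29960 THB × 0.188 = 5632.48 CNY
5632.48 CNY × 2.22 = 12504.1056 MXN
Net change: 12504.1056 − 10000 = 2504.1056 MXN

2504.11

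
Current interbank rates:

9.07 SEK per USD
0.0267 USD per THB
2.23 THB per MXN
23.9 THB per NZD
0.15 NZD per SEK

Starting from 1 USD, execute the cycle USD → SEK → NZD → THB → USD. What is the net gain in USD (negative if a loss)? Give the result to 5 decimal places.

1 USD × 9.07 = 9.07 SEK
9.07 SEK × 0.15 = 1.3605 NZD
1.3605 NZD × 23.9 = 32.51595 THB
32.51595 THB × 0.0267 = 0.868175865 USD
Net change: 0.868175865 − 1 = -0.131824135 USD

-0.13182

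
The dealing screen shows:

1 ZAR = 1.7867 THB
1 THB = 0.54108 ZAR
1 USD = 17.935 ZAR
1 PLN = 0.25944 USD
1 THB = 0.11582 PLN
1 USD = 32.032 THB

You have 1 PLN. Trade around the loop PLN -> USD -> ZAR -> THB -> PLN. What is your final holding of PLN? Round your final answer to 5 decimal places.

0.96288

1 PLN × 0.25944 = 0.25944 USD
0.25944 USD × 17.935 = 4.6530564 ZAR
4.6530564 ZAR × 1.7867 = 8.31361586988 THB
8.31361586988 THB × 0.11582 = 0.9628829900495016 PLN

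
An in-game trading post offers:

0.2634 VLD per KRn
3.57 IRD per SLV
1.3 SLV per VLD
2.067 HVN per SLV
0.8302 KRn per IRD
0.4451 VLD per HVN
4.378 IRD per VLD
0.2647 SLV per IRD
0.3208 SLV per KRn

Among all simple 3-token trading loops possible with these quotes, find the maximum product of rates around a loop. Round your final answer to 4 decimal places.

1.1960

VLD→SLV→HVN→VLD: 1.3 × 2.067 × 0.4451 = 1.19603
VLD→IRD→KRn→VLD: 4.378 × 0.8302 × 0.2634 = 0.95736
SLV→IRD→KRn→SLV: 3.57 × 0.8302 × 0.3208 = 0.95079
Maximum is VLD→SLV→HVN→VLD at 1.1960; arbitrage exists.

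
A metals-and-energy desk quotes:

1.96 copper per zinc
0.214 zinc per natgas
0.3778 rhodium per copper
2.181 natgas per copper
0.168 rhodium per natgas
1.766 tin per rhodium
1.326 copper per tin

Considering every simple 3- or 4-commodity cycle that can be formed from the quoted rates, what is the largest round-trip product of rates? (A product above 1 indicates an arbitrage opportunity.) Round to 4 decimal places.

0.9148

zinc→copper→natgas→zinc: 1.96 × 2.181 × 0.214 = 0.91480
rhodium→tin→copper→rhodium: 1.766 × 1.326 × 0.3778 = 0.88470
rhodium→tin→copper→natgas→rhodium: 1.766 × 1.326 × 2.181 × 0.168 = 0.85802
Maximum is zinc→copper→natgas→zinc at 0.9148; no arbitrage — every cycle loses value.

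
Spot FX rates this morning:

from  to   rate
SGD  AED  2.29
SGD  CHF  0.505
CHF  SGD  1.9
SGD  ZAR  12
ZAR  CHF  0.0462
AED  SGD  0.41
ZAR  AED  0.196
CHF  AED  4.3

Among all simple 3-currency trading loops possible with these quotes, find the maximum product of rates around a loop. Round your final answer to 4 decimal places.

SGD→ZAR→CHF→SGD: 12 × 0.0462 × 1.9 = 1.05336
SGD→ZAR→AED→SGD: 12 × 0.196 × 0.41 = 0.96432
SGD→CHF→AED→SGD: 0.505 × 4.3 × 0.41 = 0.89032
Maximum is SGD→ZAR→CHF→SGD at 1.0534; arbitrage exists.

1.0534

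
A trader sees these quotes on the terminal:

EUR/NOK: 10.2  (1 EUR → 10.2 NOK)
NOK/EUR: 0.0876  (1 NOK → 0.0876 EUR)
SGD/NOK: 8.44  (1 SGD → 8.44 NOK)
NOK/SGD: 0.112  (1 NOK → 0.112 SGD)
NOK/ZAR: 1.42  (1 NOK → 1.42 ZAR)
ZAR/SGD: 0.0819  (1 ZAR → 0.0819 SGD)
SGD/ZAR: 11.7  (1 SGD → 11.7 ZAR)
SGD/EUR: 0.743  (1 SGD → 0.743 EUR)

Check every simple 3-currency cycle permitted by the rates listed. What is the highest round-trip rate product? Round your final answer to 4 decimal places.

0.9816

SGD→NOK→ZAR→SGD: 8.44 × 1.42 × 0.0819 = 0.98156
EUR→NOK→SGD→EUR: 10.2 × 0.112 × 0.743 = 0.84880
Maximum is SGD→NOK→ZAR→SGD at 0.9816; no arbitrage — every cycle loses value.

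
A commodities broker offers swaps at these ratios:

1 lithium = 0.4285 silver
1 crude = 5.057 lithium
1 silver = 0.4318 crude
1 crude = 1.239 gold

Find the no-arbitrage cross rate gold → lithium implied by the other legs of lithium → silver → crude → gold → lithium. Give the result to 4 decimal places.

4.3621

Known legs of the cycle: 0.4285 × 0.4318 × 1.239 = 0.2292475857
For no arbitrage the full-cycle product must be 1, so the missing rate is 1 / 0.2292475857 ≈ 4.362096.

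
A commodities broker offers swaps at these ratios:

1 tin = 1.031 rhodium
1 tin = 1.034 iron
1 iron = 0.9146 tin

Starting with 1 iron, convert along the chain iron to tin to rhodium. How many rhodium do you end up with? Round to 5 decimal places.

1 iron × 0.9146 = 0.9146 tin
0.9146 tin × 1.031 = 0.9429526 rhodium

0.94295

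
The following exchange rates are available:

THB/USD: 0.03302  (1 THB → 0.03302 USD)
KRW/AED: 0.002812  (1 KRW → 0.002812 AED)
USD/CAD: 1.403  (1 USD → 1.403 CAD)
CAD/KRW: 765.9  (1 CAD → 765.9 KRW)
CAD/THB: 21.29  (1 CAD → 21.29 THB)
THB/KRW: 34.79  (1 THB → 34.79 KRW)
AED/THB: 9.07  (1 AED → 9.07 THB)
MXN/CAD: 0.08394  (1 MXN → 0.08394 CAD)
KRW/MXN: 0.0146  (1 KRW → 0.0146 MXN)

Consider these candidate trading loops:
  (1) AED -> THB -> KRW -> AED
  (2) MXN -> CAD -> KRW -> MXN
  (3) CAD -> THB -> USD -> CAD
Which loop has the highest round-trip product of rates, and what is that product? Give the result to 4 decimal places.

0.9863

(1) 9.07 × 34.79 × 0.002812 = 0.88731
(2) 0.08394 × 765.9 × 0.0146 = 0.93863
(3) 21.29 × 0.03302 × 1.403 = 0.98630
Highest is cycle (3) at 0.9863 (≤1, no arbitrage).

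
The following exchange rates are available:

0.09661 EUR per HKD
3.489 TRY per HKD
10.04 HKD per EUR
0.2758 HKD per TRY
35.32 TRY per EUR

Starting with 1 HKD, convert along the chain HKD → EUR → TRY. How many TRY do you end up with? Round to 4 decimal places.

3.4123

1 HKD × 0.09661 = 0.09661 EUR
0.09661 EUR × 35.32 = 3.4122652 TRY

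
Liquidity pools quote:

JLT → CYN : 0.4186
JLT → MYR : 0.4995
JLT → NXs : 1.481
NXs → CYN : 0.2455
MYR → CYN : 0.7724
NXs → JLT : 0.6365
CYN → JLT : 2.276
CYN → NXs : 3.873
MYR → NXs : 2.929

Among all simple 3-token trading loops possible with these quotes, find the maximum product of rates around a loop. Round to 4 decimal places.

NXs→JLT→CYN→NXs: 0.6365 × 0.4186 × 3.873 = 1.03192
MYR→NXs→JLT→MYR: 2.929 × 0.6365 × 0.4995 = 0.93122
MYR→CYN→JLT→MYR: 0.7724 × 2.276 × 0.4995 = 0.87811
NXs→CYN→JLT→NXs: 0.2455 × 2.276 × 1.481 = 0.82752
Maximum is NXs→JLT→CYN→NXs at 1.0319; arbitrage exists.

1.0319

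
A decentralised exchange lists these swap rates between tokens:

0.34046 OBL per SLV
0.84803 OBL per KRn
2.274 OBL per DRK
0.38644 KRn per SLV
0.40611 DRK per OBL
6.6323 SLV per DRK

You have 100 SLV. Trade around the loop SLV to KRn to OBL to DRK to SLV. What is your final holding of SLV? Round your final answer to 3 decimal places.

100 SLV × 0.38644 = 38.644 KRn
38.644 KRn × 0.84803 = 32.77127132 OBL
32.77127132 OBL × 0.40611 = 13.3087409957652 DRK
13.3087409957652 DRK × 6.6323 = 88.26756290621353596 SLV

88.268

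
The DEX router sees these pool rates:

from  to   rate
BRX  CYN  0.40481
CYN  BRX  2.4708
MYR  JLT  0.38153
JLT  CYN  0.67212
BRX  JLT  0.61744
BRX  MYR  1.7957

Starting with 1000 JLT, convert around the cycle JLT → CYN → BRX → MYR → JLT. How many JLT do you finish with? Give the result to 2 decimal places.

1000 JLT × 0.67212 = 672.12 CYN
672.12 CYN × 2.4708 = 1660.674096 BRX
1660.674096 BRX × 1.7957 = 2982.0724741872 MYR
2982.0724741872 MYR × 0.38153 = 1137.750111076642416 JLT

1137.75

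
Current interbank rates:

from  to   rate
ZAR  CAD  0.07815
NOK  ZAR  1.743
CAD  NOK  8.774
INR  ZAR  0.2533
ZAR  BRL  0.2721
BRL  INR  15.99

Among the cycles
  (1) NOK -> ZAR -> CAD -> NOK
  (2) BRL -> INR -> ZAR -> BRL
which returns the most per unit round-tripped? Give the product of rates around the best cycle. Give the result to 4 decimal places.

(1) 1.743 × 0.07815 × 8.774 = 1.19515
(2) 15.99 × 0.2533 × 0.2721 = 1.10208
Highest is cycle (1) at 1.1952 (>1, arbitrage).

1.1952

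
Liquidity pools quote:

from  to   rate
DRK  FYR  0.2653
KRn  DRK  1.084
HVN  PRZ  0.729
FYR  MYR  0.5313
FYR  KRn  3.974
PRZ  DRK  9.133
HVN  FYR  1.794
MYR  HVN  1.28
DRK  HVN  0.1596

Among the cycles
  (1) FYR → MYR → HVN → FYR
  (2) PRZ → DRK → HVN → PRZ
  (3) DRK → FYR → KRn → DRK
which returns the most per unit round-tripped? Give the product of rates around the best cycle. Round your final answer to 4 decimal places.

(1) 0.5313 × 1.28 × 1.794 = 1.22003
(2) 9.133 × 0.1596 × 0.729 = 1.06261
(3) 0.2653 × 3.974 × 1.084 = 1.14286
Highest is cycle (1) at 1.2200 (>1, arbitrage).

1.2200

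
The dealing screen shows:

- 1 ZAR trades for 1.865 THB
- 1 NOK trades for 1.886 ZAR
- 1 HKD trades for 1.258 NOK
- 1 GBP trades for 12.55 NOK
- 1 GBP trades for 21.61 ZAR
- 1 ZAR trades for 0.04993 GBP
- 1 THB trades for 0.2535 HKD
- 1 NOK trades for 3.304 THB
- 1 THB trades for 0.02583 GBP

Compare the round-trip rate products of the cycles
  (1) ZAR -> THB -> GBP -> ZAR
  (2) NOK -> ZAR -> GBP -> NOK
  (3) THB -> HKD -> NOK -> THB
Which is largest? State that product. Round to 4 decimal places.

(1) 1.865 × 0.02583 × 21.61 = 1.04102
(2) 1.886 × 0.04993 × 12.55 = 1.18181
(3) 0.2535 × 1.258 × 3.304 = 1.05366
Highest is cycle (2) at 1.1818 (>1, arbitrage).

1.1818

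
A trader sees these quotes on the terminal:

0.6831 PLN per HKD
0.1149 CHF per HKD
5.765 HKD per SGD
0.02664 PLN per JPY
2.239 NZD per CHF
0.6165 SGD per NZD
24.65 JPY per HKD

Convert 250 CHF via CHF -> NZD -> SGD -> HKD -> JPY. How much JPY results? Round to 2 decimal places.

49039.20

250 CHF × 2.239 = 559.75 NZD
559.75 NZD × 0.6165 = 345.085875 SGD
345.085875 SGD × 5.765 = 1989.420069375 HKD
1989.420069375 HKD × 24.65 = 49039.20471009375 JPY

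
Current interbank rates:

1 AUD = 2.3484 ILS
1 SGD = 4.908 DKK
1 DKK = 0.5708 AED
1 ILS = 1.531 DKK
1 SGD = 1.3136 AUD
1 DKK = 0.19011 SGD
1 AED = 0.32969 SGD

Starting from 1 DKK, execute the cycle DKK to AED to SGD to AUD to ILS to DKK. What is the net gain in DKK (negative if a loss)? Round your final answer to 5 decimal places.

-0.11121

1 DKK × 0.5708 = 0.5708 AED
0.5708 AED × 0.32969 = 0.188187052 SGD
0.188187052 SGD × 1.3136 = 0.2472025115072 AUD
0.2472025115072 AUD × 2.3484 = 0.58053037802350848 ILS
0.58053037802350848 ILS × 1.531 = 0.88879200875399148288 DKK
Net change: 0.88879200875399148288 − 1 = -0.11120799124600851712 DKK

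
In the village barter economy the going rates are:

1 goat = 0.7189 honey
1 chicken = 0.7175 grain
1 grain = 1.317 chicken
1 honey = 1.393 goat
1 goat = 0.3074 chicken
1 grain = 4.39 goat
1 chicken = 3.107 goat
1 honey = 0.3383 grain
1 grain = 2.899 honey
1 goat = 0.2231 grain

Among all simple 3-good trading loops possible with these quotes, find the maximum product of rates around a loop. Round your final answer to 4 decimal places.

grain→goat→honey→grain: 4.39 × 0.7189 × 0.3383 = 1.06766
grain→goat→chicken→grain: 4.39 × 0.3074 × 0.7175 = 0.96826
grain→chicken→goat→grain: 1.317 × 3.107 × 0.2231 = 0.91291
grain→honey→goat→grain: 2.899 × 1.393 × 0.2231 = 0.90095
Maximum is grain→goat→honey→grain at 1.0677; arbitrage exists.

1.0677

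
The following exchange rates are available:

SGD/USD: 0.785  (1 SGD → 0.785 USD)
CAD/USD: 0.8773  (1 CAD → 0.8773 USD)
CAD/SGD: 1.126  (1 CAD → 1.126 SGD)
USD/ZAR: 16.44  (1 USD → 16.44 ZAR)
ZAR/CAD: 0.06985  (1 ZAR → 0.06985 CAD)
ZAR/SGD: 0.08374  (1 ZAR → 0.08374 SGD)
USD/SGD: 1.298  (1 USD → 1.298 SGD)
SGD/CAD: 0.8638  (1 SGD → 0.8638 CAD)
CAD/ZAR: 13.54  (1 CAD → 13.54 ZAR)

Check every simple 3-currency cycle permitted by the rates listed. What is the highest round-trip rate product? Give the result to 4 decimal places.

1.0807

ZAR→SGD→USD→ZAR: 0.08374 × 0.785 × 16.44 = 1.08070
CAD→USD→ZAR→CAD: 0.8773 × 16.44 × 0.06985 = 1.00743
CAD→USD→SGD→CAD: 0.8773 × 1.298 × 0.8638 = 0.98364
CAD→ZAR→SGD→CAD: 13.54 × 0.08374 × 0.8638 = 0.97941
Maximum is ZAR→SGD→USD→ZAR at 1.0807; arbitrage exists.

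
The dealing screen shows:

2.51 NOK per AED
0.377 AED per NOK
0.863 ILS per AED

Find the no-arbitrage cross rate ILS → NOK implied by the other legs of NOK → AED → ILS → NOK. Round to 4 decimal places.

3.0736

Known legs of the cycle: 0.377 × 0.863 = 0.325351
For no arbitrage the full-cycle product must be 1, so the missing rate is 1 / 0.325351 ≈ 3.073604.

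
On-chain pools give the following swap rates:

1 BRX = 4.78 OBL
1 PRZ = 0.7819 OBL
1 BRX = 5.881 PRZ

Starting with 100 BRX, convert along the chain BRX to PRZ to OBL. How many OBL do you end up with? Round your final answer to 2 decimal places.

100 BRX × 5.881 = 588.1 PRZ
588.1 PRZ × 0.7819 = 459.83539 OBL

459.84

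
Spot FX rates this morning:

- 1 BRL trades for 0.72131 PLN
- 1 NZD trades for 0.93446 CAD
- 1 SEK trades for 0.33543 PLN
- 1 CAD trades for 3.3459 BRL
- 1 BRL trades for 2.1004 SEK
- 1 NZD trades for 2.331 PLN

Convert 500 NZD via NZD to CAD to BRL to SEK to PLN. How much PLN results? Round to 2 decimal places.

1101.41

500 NZD × 0.93446 = 467.23 CAD
467.23 CAD × 3.3459 = 1563.304857 BRL
1563.304857 BRL × 2.1004 = 3283.5655216428 SEK
3283.5655216428 SEK × 0.33543 = 1101.406382924644404 PLN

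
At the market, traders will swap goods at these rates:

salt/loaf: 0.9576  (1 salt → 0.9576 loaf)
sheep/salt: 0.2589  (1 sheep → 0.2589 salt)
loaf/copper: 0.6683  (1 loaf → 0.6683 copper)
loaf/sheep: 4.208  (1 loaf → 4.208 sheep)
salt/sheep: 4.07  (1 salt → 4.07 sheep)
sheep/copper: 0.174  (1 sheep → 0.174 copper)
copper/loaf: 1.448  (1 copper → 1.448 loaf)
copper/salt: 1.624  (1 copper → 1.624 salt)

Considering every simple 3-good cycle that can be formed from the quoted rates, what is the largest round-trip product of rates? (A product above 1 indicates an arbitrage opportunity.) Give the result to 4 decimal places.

1.1501

salt→sheep→copper→salt: 4.07 × 0.174 × 1.624 = 1.15008
loaf→sheep→copper→loaf: 4.208 × 0.174 × 1.448 = 1.06021
loaf→sheep→salt→loaf: 4.208 × 0.2589 × 0.9576 = 1.04326
loaf→copper→salt→loaf: 0.6683 × 1.624 × 0.9576 = 1.03930
Maximum is salt→sheep→copper→salt at 1.1501; arbitrage exists.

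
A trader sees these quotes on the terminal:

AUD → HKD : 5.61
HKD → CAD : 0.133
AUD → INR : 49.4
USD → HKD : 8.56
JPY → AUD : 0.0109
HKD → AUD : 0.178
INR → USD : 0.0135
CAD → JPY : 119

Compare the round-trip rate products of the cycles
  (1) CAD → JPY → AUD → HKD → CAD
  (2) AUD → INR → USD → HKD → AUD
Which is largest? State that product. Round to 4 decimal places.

1.0161

(1) 119 × 0.0109 × 5.61 × 0.133 = 0.96781
(2) 49.4 × 0.0135 × 8.56 × 0.178 = 1.01614
Highest is cycle (2) at 1.0161 (>1, arbitrage).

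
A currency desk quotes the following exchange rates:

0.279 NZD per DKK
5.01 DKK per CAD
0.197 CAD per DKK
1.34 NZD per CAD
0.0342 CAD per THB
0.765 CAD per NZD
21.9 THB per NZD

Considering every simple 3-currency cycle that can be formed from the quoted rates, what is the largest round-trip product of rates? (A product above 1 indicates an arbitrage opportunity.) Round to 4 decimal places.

DKK→NZD→CAD→DKK: 0.279 × 0.765 × 5.01 = 1.06931
NZD→THB→CAD→NZD: 21.9 × 0.0342 × 1.34 = 1.00363
Maximum is DKK→NZD→CAD→DKK at 1.0693; arbitrage exists.

1.0693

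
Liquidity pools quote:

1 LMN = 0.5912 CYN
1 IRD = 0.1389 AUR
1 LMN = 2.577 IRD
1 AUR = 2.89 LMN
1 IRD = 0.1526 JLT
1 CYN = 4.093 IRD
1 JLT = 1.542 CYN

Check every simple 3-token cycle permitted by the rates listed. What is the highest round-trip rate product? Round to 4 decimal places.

1.0345

LMN→IRD→AUR→LMN: 2.577 × 0.1389 × 2.89 = 1.03446
JLT→CYN→IRD→JLT: 1.542 × 4.093 × 0.1526 = 0.96312
Maximum is LMN→IRD→AUR→LMN at 1.0345; arbitrage exists.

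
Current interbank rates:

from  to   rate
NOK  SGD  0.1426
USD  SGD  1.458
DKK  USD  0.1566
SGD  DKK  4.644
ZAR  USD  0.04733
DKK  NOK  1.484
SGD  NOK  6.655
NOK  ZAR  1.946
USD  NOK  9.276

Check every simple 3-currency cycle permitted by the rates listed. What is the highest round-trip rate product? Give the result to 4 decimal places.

1.0603

USD→SGD→DKK→USD: 1.458 × 4.644 × 0.1566 = 1.06033
SGD→DKK→NOK→SGD: 4.644 × 1.484 × 0.1426 = 0.98276
USD→NOK→ZAR→USD: 9.276 × 1.946 × 0.04733 = 0.85436
Maximum is USD→SGD→DKK→USD at 1.0603; arbitrage exists.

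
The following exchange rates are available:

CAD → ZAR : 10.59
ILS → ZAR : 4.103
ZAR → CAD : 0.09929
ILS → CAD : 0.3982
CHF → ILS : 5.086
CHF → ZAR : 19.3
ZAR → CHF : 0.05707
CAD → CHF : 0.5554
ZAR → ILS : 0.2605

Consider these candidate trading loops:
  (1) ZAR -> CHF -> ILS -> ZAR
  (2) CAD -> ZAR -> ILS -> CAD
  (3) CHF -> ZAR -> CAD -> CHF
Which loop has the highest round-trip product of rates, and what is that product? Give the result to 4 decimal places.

(1) 0.05707 × 5.086 × 4.103 = 1.19093
(2) 10.59 × 0.2605 × 0.3982 = 1.09851
(3) 19.3 × 0.09929 × 0.5554 = 1.06431
Highest is cycle (1) at 1.1909 (>1, arbitrage).

1.1909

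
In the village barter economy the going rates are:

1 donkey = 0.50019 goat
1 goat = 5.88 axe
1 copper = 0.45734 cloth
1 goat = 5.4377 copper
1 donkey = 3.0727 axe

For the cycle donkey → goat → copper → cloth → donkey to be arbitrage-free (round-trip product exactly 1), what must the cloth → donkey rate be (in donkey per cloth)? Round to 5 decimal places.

0.80392

Known legs of the cycle: 0.50019 × 5.4377 × 0.45734 = 1.24391136576642
For no arbitrage the full-cycle product must be 1, so the missing rate is 1 / 1.24391136576642 ≈ 0.8039158.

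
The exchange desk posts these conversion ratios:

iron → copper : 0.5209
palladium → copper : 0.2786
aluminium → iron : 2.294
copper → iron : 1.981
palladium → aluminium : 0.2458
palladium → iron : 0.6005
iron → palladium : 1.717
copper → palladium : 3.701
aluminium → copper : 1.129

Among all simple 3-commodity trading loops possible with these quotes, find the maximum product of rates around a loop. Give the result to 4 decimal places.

iron→copper→palladium→iron: 0.5209 × 3.701 × 0.6005 = 1.15767
aluminium→copper→palladium→aluminium: 1.129 × 3.701 × 0.2458 = 1.02706
aluminium→iron→palladium→aluminium: 2.294 × 1.717 × 0.2458 = 0.96816
iron→palladium→copper→iron: 1.717 × 0.2786 × 1.981 = 0.94762
Maximum is iron→copper→palladium→iron at 1.1577; arbitrage exists.

1.1577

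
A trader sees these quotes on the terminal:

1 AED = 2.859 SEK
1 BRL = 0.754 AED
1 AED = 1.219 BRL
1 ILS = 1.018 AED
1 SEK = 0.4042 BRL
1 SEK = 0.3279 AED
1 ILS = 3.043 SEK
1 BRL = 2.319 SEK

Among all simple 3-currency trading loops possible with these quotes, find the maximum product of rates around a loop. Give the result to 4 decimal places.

BRL→SEK→AED→BRL: 2.319 × 0.3279 × 1.219 = 0.92693
BRL→AED→SEK→BRL: 0.754 × 2.859 × 0.4042 = 0.87133
Maximum is BRL→SEK→AED→BRL at 0.9269; no arbitrage — every cycle loses value.

0.9269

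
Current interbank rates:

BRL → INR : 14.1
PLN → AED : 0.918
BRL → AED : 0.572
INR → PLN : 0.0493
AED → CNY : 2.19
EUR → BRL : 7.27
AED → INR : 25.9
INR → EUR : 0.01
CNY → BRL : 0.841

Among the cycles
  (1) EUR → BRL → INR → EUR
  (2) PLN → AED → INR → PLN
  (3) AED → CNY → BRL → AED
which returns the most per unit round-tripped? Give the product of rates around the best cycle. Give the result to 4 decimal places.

1.1722

(1) 7.27 × 14.1 × 0.01 = 1.02507
(2) 0.918 × 25.9 × 0.0493 = 1.17217
(3) 2.19 × 0.841 × 0.572 = 1.05350
Highest is cycle (2) at 1.1722 (>1, arbitrage).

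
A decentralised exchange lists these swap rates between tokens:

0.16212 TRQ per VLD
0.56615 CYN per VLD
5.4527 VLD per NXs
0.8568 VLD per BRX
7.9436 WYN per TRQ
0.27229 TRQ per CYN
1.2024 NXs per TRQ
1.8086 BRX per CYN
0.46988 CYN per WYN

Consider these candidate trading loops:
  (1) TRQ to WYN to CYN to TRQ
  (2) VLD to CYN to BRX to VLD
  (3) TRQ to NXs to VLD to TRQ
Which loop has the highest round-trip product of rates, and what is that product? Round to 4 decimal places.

(1) 7.9436 × 0.46988 × 0.27229 = 1.01633
(2) 0.56615 × 1.8086 × 0.8568 = 0.87731
(3) 1.2024 × 5.4527 × 0.16212 = 1.06291
Highest is cycle (3) at 1.0629 (>1, arbitrage).

1.0629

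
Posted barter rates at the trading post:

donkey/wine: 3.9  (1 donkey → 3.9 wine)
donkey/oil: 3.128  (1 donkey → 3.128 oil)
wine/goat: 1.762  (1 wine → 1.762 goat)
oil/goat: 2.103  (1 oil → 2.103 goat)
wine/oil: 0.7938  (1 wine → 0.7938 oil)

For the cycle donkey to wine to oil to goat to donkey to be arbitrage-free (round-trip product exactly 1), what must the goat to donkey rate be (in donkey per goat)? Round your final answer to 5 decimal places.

Known legs of the cycle: 3.9 × 0.7938 × 2.103 = 6.51050946
For no arbitrage the full-cycle product must be 1, so the missing rate is 1 / 6.51050946 ≈ 0.1535978.

0.15360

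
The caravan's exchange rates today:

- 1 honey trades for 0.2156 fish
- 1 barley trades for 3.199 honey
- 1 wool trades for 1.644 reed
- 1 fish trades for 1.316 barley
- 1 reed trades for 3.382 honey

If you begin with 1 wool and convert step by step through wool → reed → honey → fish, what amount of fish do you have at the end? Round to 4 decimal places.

1 wool × 1.644 = 1.644 reed
1.644 reed × 3.382 = 5.560008 honey
5.560008 honey × 0.2156 = 1.1987377248 fish

1.1987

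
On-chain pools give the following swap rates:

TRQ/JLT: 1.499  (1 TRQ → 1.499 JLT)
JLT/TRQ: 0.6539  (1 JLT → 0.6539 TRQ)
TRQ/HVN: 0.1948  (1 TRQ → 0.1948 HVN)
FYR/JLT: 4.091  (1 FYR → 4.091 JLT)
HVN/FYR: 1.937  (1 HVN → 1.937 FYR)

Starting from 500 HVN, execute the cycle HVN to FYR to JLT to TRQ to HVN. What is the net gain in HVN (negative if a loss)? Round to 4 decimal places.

500 HVN × 1.937 = 968.5 FYR
968.5 FYR × 4.091 = 3962.1335 JLT
3962.1335 JLT × 0.6539 = 2590.83909565 TRQ
2590.83909565 TRQ × 0.1948 = 504.69545583262 HVN
Net change: 504.69545583262 − 500 = 4.69545583262 HVN

4.6955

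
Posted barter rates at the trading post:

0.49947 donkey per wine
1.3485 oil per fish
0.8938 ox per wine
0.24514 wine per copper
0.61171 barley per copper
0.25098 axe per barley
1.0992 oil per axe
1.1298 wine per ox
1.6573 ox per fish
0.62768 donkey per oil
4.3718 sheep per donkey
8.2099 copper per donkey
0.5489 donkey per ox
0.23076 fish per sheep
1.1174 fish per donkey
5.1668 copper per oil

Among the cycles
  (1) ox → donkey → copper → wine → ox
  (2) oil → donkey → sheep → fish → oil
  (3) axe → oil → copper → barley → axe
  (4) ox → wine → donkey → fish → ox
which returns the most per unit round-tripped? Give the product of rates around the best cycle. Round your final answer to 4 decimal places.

1.0450

(1) 0.5489 × 8.2099 × 0.24514 × 0.8938 = 0.98738
(2) 0.62768 × 4.3718 × 0.23076 × 1.3485 = 0.85391
(3) 1.0992 × 5.1668 × 0.61171 × 0.25098 = 0.87193
(4) 1.1298 × 0.49947 × 1.1174 × 1.6573 = 1.04501
Highest is cycle (4) at 1.0450 (>1, arbitrage).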